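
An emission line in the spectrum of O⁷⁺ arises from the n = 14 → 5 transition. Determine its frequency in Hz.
7.35e+15 Hz

First, find the transition energy:
E_14 = -13.6057 × 8² / 14² = -4.44267755 eV
E_5 = -13.6057 × 8² / 5² = -34.83059200 eV
|ΔE| = |E_5 - E_14| = 30.38791445 eV

Convert to Joules: E = 30.38791445 eV × (1.602177 × 10⁻¹⁹ J/eV) = 4.8687e-18 J

Using E = hf:
f = E/h = 4.8687e-18 J / (6.62607 × 10⁻³⁴ J·s)
f = 7.35e+15 Hz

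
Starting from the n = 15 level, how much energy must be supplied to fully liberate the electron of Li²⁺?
0.544228 eV

The ionization energy is the energy needed to remove the electron completely (n → ∞).

For a hydrogen-like ion with Z = 3, E_n = -13.6057 Z² / n² eV.

At n = 15: E_15 = -13.6057 × 3² / 15² = -0.544228000 eV
At n = ∞: E_∞ = 0 eV

Ionization energy = E_∞ - E_15 = 0 - (-0.544228000) = 0.544228000 eV
Ionization energy ≈ 0.544228 eV

This is also called the binding energy of the electron in state n = 15.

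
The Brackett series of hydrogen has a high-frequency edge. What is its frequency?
2.056e+14 Hz

The series limit corresponds to the transition from n = ∞ to n = 4.
This is the highest energy (shortest wavelength) transition in the Brackett series.

E_∞ = 0 eV
E_4 = -13.6057 / 4² = -0.85035625 eV

Energy at series limit:
ΔE = E_∞ - E_4 = 0 - (-0.85035625) = 0.85035625 eV
E = 0.85035625 eV × (1.602177 × 10⁻¹⁹ J/eV) = 1.36242e-19 J
f = E/h = 1.36242e-19 J / (6.62607 × 10⁻³⁴ J·s) = 2.056e+14 Hz

This energy equals the ionization energy from the n = 4 state of hydrogen.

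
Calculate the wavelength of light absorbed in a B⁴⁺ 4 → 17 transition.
61.739 nm

First, find the transition energy using E_n = -13.6057 Z² / n² eV:
E_4 = -13.6057 × 5² / 4² = -21.25891 eV
E_17 = -13.6057 × 5² / 17² = -1.17696 eV

Photon energy: |ΔE| = |E_17 - E_4| = 20.08195 eV

Convert to wavelength using E = hc/λ with hc = 1239.84 eV·nm:
λ = hc/E = 1239.84 eV·nm / 20.08195 eV
λ = 61.739 nm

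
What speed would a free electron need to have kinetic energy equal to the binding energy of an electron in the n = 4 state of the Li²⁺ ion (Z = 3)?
1.641e+06 m/s (or 0.5473% of c)

The binding energy at n = 4 for Li²⁺ is:
E_4 = -13.6057 × 3²/4² = -7.653206 eV
|E_4| = 7.653206 eV

Convert to Joules:
KE = 7.653206 eV × (1.602177 × 10⁻¹⁹ J/eV) = 1.22618e-18 J

Using KE = ½mv²:
v = √(2·KE/m_e)
v = √(2 × 1.22618e-18 J / 9.10938 × 10⁻³¹ kg)
v = 1.641e+06 m/s

This is approximately 0.5473% the speed of light.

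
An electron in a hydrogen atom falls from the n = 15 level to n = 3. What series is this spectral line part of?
Paschen series

The spectral series in hydrogen are named based on the final (lower) energy level:
- Lyman series: n_final = 1 (ultraviolet)
- Balmer series: n_final = 2 (visible/near-UV)
- Paschen series: n_final = 3 (infrared)
- Brackett series: n_final = 4 (infrared)
- Pfund series: n_final = 5 (far infrared)

Since this transition ends at n = 3, it belongs to the Paschen series.

For reference, this 15 → 3 line has photon energy
ΔE = 13.6057 eV × (1/3² - 1/15²) = 1.4512746667 eV,
corresponding to wavelength λ = hc/ΔE = 1239.84 eV·nm / 1.4512746667 eV = 854.311061 nm in the infrared region.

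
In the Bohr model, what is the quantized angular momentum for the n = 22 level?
2.3201e-33 J·s (or 22ℏ)

In the Bohr model, angular momentum is quantized:
L = nℏ

where ℏ = h/(2π) = 1.054572e-34 J·s

For n = 22:
L = 22 × 1.054572e-34 J·s
L = 2.3201e-33 J·s

This can also be written as L = 22ℏ.
The angular momentum is an integer multiple of the reduced Planck constant.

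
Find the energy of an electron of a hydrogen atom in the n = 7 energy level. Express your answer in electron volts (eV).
-0.277667 eV

The energy levels of a hydrogen-like atom are given by:
E_n = -13.6057 eV / n²

For n = 7:
E_7 = -13.6057 eV / 7²
E_7 = -13.6057 eV / 49
E_7 = -0.277667 eV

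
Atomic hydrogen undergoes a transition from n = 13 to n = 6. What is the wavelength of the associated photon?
4168.524 nm

First, find the transition energy using E_n = -13.6057 / n² eV:
E_13 = -13.6057 / 13² = -0.080507101 eV
E_6 = -13.6057 / 6² = -0.377936111 eV

Photon energy: |ΔE| = |E_6 - E_13| = 0.297429010 eV

Convert to wavelength using E = hc/λ with hc = 1239.84 eV·nm:
λ = hc/E = 1239.84 eV·nm / 0.297429010 eV
λ = 4168.524 nm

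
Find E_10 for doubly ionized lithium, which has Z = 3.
-1.2245 eV

For hydrogen-like ions, the energy levels scale with Z²:
E_n = -13.6057 Z² / n² eV

For Li²⁺ (Z = 3) at n = 10:
E_10 = -13.6057 × 3² / 10²
E_10 = -13.6057 × 9 / 100
E_10 = -122.4513 / 100
E_10 = -1.2245 eV

The energy is 9 times more negative than hydrogen at the same n due to the stronger nuclear charge.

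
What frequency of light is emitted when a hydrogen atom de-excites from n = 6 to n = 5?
4.02e+13 Hz

First, find the transition energy:
E_6 = -13.6057 / 6² = -0.377936 eV
E_5 = -13.6057 / 5² = -0.544228 eV
|ΔE| = |E_5 - E_6| = 0.166292 eV

Convert to Joules: E = 0.166292 eV × (1.602177 × 10⁻¹⁹ J/eV) = 2.6643e-20 J

Using E = hf:
f = E/h = 2.6643e-20 J / (6.62607 × 10⁻³⁴ J·s)
f = 4.02e+13 Hz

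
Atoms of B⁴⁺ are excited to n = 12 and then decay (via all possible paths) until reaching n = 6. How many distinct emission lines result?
21

The electron can occupy levels n = 6, 7, ..., 12 during de-excitation — that is m = 12 - 6 + 1 = 7 distinct levels.

The number of distinct spectral lines equals the number of ways to choose 2 of these m levels (each pair gives one possible emission transition):

Number of lines = m(m-1)/2 = 7×6/2 = 21

These correspond to all possible transitions between the 7 levels:
12 → 11, 12 → 10, 12 → 9, 12 → 8, 12 → 7, 12 → 6, 11 → 10, 11 → 9...

Each transition produces a photon with a unique energy (and thus wavelength). This count does not depend on Z.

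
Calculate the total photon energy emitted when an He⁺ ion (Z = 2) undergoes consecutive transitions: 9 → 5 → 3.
5.3751 eV

The energy levels of He⁺ are E_n = -13.6057 × 2² / n² eV.

First transition (9 → 5):
ΔE₁ = |E_5 - E_9|
ΔE₁ = |-2.1769120000 - (-0.6718864198)| = 1.5050256 eV

Second transition (5 → 3):
ΔE₂ = |E_3 - E_5|
ΔE₂ = |-6.0469777778 - (-2.1769120000)| = 3.8700658 eV

Total energy released:
E_total = ΔE₁ + ΔE₂ = 1.5050256 + 3.8700658 = 5.3751 eV

Note: This equals the direct transition 9 → 3: 5.3751 eV ✓
Energy is conserved regardless of the path taken.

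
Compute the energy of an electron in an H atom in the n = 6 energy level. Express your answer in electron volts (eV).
-0.3779 eV

The energy levels of a hydrogen-like atom are given by:
E_n = -13.6057 eV / n²

For n = 6:
E_6 = -13.6057 eV / 6²
E_6 = -13.6057 eV / 36
E_6 = -0.3779 eV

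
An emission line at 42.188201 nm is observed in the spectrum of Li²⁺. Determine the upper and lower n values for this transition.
n = 10 → n = 2

First, find the photon energy from the wavelength (hc = 1239.84 eV·nm):
E = hc/λ = 1239.84 eV·nm / 42.188201 nm = 29.388312 eV

The energy levels of Li²⁺ satisfy E_n = -13.6057 × 3² / n² eV, so an emission n_i → n_f releases
ΔE = 13.6057 × 3² × (1/n_f² − 1/n_i²) eV.

Setting ΔE equal to the photon energy:
1/n_f² − 1/n_i² = 29.388312 / (13.6057 × 3²) = 0.24000000

Since 1/n_i² must be positive, we need 1/n_f² > 0.24000000, i.e. n_f ≤ 2. For each allowed n_f, solve n_i = (1/n_f² − 0.24000000)^(−1/2) and check whether it is a whole number:
  n_f = 1: 1/n_i² = 1.00000000 − 0.24000000 = 0.76000000 → n_i = 1.147  (not an integer) ✗
  n_f = 2: 1/n_i² = 0.25000000 − 0.24000000 = 0.01000000 → n_i = 10.000  → integer, n_i = 10 ✓

Only n_f = 2 gives an integer upper level, n_i = 10.

The transition is from n = 10 to n = 2 (emission).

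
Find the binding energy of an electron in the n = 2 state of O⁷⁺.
217.691200 eV

The ionization energy is the energy needed to remove the electron completely (n → ∞).

For a hydrogen-like ion with Z = 8, E_n = -13.6057 Z² / n² eV.

At n = 2: E_2 = -13.6057 × 8² / 2² = -217.691200000 eV
At n = ∞: E_∞ = 0 eV

Ionization energy = E_∞ - E_2 = 0 - (-217.691200000) = 217.691200000 eV
Ionization energy ≈ 217.691200 eV

This is also called the binding energy of the electron in state n = 2.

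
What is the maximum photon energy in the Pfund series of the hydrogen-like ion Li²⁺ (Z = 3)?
4.8981 eV

The series limit corresponds to the transition from n = ∞ to n = 5.
This is the highest energy (shortest wavelength) transition in the Pfund series.

E_∞ = 0 eV
E_5 = -13.6057 × 3² / 5² = -4.8981 eV

Energy at series limit:
ΔE = E_∞ - E_5 = 0 - (-4.8981) = 4.8981 eV

This energy equals the ionization energy from the n = 5 state of Li²⁺.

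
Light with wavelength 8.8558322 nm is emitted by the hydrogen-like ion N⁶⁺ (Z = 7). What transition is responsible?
n = 5 → n = 2

First, find the photon energy from the wavelength (hc = 1239.84 eV·nm):
E = hc/λ = 1239.84 eV·nm / 8.8558322 nm = 140.00265 eV

The energy levels of N⁶⁺ satisfy E_n = -13.6057 × 7² / n² eV, so an emission n_i → n_f releases
ΔE = 13.6057 × 7² × (1/n_f² − 1/n_i²) eV.

Setting ΔE equal to the photon energy:
1/n_f² − 1/n_i² = 140.00265 / (13.6057 × 7²) = 0.21000000

Since 1/n_i² must be positive, we need 1/n_f² > 0.21000000, i.e. n_f ≤ 2. For each allowed n_f, solve n_i = (1/n_f² − 0.21000000)^(−1/2) and check whether it is a whole number:
  n_f = 1: 1/n_i² = 1.00000000 − 0.21000000 = 0.79000000 → n_i = 1.125  (not an integer) ✗
  n_f = 2: 1/n_i² = 0.25000000 − 0.21000000 = 0.04000000 → n_i = 5.000  → integer, n_i = 5 ✓

Only n_f = 2 gives an integer upper level, n_i = 5.

The transition is from n = 5 to n = 2 (emission).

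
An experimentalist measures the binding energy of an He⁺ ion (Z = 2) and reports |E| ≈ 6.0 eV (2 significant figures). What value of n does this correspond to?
n = 3

The exact energy levels follow E_n = -13.6057 Z² / n² eV with Z = 2.

The measured value (-6.0 eV) is reported to only 2 significant figures, so we must test candidate n values and see which one matches to that precision.

Candidate energies:
  n = 1:  E = -13.6057 × 2² / 1² = -54.42280 eV
  n = 2:  E = -13.6057 × 2² / 2² = -13.60570 eV
  n = 3:  E = -13.6057 × 2² / 3² = -6.04698 eV  ← matches
  n = 4:  E = -13.6057 × 2² / 4² = -3.40143 eV
  n = 5:  E = -13.6057 × 2² / 5² = -2.17691 eV

Checking against the measurement of -6.0 eV (2 sig figs), only n = 3 agrees:
E_3 = -6.04698 eV, which rounds to -6.0 eV ✓

Therefore n = 3.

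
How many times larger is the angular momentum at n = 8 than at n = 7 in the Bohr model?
1.14

In the Bohr model, L_n = nℏ, so the ratio is purely the ratio of quantum numbers:

L_8/L_7 = 8ℏ / 7ℏ = 8/7 = 1.14

The angular momentum scales linearly with n.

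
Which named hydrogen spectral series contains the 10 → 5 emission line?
Pfund series

The spectral series in hydrogen are named based on the final (lower) energy level:
- Lyman series: n_final = 1 (ultraviolet)
- Balmer series: n_final = 2 (visible/near-UV)
- Paschen series: n_final = 3 (infrared)
- Brackett series: n_final = 4 (infrared)
- Pfund series: n_final = 5 (far infrared)

Since this transition ends at n = 5, it belongs to the Pfund series.

For reference, this 10 → 5 line has photon energy
ΔE = 13.6057 eV × (1/5² - 1/10²) = 0.40817100000 eV,
corresponding to wavelength λ = hc/ΔE = 1239.84 eV·nm / 0.40817100000 eV = 3037.55044 nm in the far infrared region.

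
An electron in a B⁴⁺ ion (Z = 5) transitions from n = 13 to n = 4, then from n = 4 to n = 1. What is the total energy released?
338.13 eV

The energy levels of B⁴⁺ are E_n = -13.6057 × 5² / n² eV.

First transition (13 → 4):
ΔE₁ = |E_4 - E_13|
ΔE₁ = |-21.25890625 - (-2.01267751)| = 19.24623 eV

Second transition (4 → 1):
ΔE₂ = |E_1 - E_4|
ΔE₂ = |-340.14250000 - (-21.25890625)| = 318.88359 eV

Total energy released:
E_total = ΔE₁ + ΔE₂ = 19.24623 + 318.88359 = 338.13 eV

Note: This equals the direct transition 13 → 1: 338.13 eV ✓
Energy is conserved regardless of the path taken.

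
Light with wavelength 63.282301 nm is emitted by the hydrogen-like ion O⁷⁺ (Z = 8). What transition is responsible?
n = 5 → n = 4

First, find the photon energy from the wavelength (hc = 1239.84 eV·nm):
E = hc/λ = 1239.84 eV·nm / 63.282301 nm = 19.592208 eV

The energy levels of O⁷⁺ satisfy E_n = -13.6057 × 8² / n² eV, so an emission n_i → n_f releases
ΔE = 13.6057 × 8² × (1/n_f² − 1/n_i²) eV.

Setting ΔE equal to the photon energy:
1/n_f² − 1/n_i² = 19.592208 / (13.6057 × 8²) = 0.022500000

Since 1/n_i² must be positive, we need 1/n_f² > 0.022500000, i.e. n_f ≤ 6. For each allowed n_f, solve n_i = (1/n_f² − 0.022500000)^(−1/2) and check whether it is a whole number:
  n_f = 1: 1/n_i² = 1.000000000 − 0.022500000 = 0.977500000 → n_i = 1.011  (not an integer) ✗
  n_f = 2: 1/n_i² = 0.250000000 − 0.022500000 = 0.227500000 → n_i = 2.097  (not an integer) ✗
  n_f = 3: 1/n_i² = 0.111111111 − 0.022500000 = 0.088611111 → n_i = 3.359  (not an integer) ✗
  n_f = 4: 1/n_i² = 0.062500000 − 0.022500000 = 0.040000000 → n_i = 5.000  → integer, n_i = 5 ✓
  n_f = 5: 1/n_i² = 0.040000000 − 0.022500000 = 0.017500000 → n_i = 7.559  (not an integer) ✗
  n_f = 6: 1/n_i² = 0.027777778 − 0.022500000 = 0.005277778 → n_i = 13.765  (not an integer) ✗

Only n_f = 4 gives an integer upper level, n_i = 5.

The transition is from n = 5 to n = 4 (emission).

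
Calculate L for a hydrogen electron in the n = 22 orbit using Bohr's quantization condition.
2.32006e-33 J·s (or 22ℏ)

In the Bohr model, angular momentum is quantized:
L = nℏ

where ℏ = h/(2π) = 1.0545718e-34 J·s

For n = 22:
L = 22 × 1.0545718e-34 J·s
L = 2.32006e-33 J·s

This can also be written as L = 22ℏ.
The angular momentum is an integer multiple of the reduced Planck constant.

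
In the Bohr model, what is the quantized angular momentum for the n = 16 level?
1.6873e-33 J·s (or 16ℏ)

In the Bohr model, angular momentum is quantized:
L = nℏ

where ℏ = h/(2π) = 1.054572e-34 J·s

For n = 16:
L = 16 × 1.054572e-34 J·s
L = 1.6873e-33 J·s

This can also be written as L = 16ℏ.
The angular momentum is an integer multiple of the reduced Planck constant.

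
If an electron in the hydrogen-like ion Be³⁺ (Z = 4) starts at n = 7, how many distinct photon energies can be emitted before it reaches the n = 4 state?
6

The electron can occupy levels n = 4, 5, ..., 7 during de-excitation — that is m = 7 - 4 + 1 = 4 distinct levels.

The number of distinct spectral lines equals the number of ways to choose 2 of these m levels (each pair gives one possible emission transition):

Number of lines = m(m-1)/2 = 4×3/2 = 6

These correspond to all possible transitions between the 4 levels:
7 → 6, 7 → 5, 7 → 4, 6 → 5, 6 → 4, 5 → 4

Each transition produces a photon with a unique energy (and thus wavelength). This count does not depend on Z.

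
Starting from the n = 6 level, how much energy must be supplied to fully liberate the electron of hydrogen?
0.378 eV

The ionization energy is the energy needed to remove the electron completely (n → ∞).

For hydrogen, E_n = -13.6057 eV / n².

At n = 6: E_6 = -13.6057 / 6² = -0.377936 eV
At n = ∞: E_∞ = 0 eV

Ionization energy = E_∞ - E_6 = 0 - (-0.377936) = 0.377936 eV
Ionization energy ≈ 0.378 eV

This is also called the binding energy of the electron in state n = 6.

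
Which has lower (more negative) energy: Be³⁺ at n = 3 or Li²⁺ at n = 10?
Be³⁺ at n = 3 (E = -24.187911 eV)

Using E_n = -13.6057 Z² / n² eV:

Be³⁺ (Z = 4) at n = 3:
E = -13.6057 × 4² / 3² = -13.6057 × 16 / 9 = -24.187911111 eV

Li²⁺ (Z = 3) at n = 10:
E = -13.6057 × 3² / 10² = -13.6057 × 9 / 100 = -1.224513000 eV

Since -24.187911111 eV < -1.224513000 eV,
Be³⁺ at n = 3 is more tightly bound (requires more energy to ionize).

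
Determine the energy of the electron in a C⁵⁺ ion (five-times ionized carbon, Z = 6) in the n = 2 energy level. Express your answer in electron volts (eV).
-122.45130 eV

The energy levels of a hydrogen-like atom are given by:
E_n = -13.6057 Z² / n² eV  (with Z = 6 for C⁵⁺)

For n = 2:
E_2 = -13.6057 × 6² / 2²
E_2 = -13.6057 × 36 / 4
E_2 = -122.45130 eV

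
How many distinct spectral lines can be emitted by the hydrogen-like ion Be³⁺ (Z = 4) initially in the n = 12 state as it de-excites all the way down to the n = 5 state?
28

The electron can occupy levels n = 5, 6, ..., 12 during de-excitation — that is m = 12 - 5 + 1 = 8 distinct levels.

The number of distinct spectral lines equals the number of ways to choose 2 of these m levels (each pair gives one possible emission transition):

Number of lines = m(m-1)/2 = 8×7/2 = 28

These correspond to all possible transitions between the 8 levels:
12 → 11, 12 → 10, 12 → 9, 12 → 8, 12 → 7, 12 → 6, 12 → 5, 11 → 10...

Each transition produces a photon with a unique energy (and thus wavelength). This count does not depend on Z.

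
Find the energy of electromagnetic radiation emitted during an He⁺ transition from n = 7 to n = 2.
12.495031 eV

The energy levels are E_n = -13.6057 Z² eV / n².

Energy at n = 7: E_7 = -13.6057 × 2² / 7² = -1.110669388 eV
Energy at n = 2: E_2 = -13.6057 × 2² / 2² = -13.605700000 eV

For emission (electron falling to lower state), the photon energy is:
E_photon = E_7 - E_2 = |-1.110669388 - (-13.605700000)|
E_photon = 12.495031 eV

This energy is carried away by the emitted photon.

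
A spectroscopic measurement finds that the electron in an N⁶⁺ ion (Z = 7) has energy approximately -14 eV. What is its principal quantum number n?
n = 7

The exact energy levels follow E_n = -13.6057 Z² / n² eV with Z = 7.

The measured value (-14 eV) is reported to only 2 significant figures, so we must test candidate n values and see which one matches to that precision.

Candidate energies:
  n = 5:  E = -13.6057 × 7² / 5² = -26.66717 eV
  n = 6:  E = -13.6057 × 7² / 6² = -18.51887 eV
  n = 7:  E = -13.6057 × 7² / 7² = -13.60570 eV  ← matches
  n = 8:  E = -13.6057 × 7² / 8² = -10.41686 eV
  n = 9:  E = -13.6057 × 7² / 9² = -8.23061 eV

Checking against the measurement of -14 eV (2 sig figs), only n = 7 agrees:
E_7 = -13.60570 eV, which rounds to -14 eV ✓

Therefore n = 7.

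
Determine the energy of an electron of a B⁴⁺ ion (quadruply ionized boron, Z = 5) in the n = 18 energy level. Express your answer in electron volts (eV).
-1.050 eV

The energy levels of a hydrogen-like atom are given by:
E_n = -13.6057 Z² / n² eV  (with Z = 5 for B⁴⁺)

For n = 18:
E_18 = -13.6057 × 5² / 18²
E_18 = -13.6057 × 25 / 324
E_18 = -1.050 eV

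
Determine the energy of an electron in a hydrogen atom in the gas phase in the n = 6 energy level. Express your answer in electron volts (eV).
-0.377936 eV

The energy levels of a hydrogen-like atom are given by:
E_n = -13.6057 eV / n²

For n = 6:
E_6 = -13.6057 eV / 6²
E_6 = -13.6057 eV / 36
E_6 = -0.377936 eV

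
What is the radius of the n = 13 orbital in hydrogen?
8.9431 nm (or 89.4309 Å)

The Bohr radius formula is:
r_n = n² a₀ / Z

where a₀ = 0.0529177 nm is the Bohr radius.

For H (Z = 1) at n = 13:
r_13 = 13² × 0.0529177 nm / 1
r_13 = 169 × 0.0529177 nm / 1
r_13 = 8.94309 nm / 1
r_13 = 8.9431 nm

The electron orbits at approximately 8.9431 nm from the nucleus.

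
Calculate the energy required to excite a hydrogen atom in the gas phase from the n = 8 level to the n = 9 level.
0.04 eV

The energy levels of a hydrogen-like atom are E_n = -13.6057 eV / n².

Energy at n = 8: E_8 = -13.6057 / 8² = -0.21259 eV
Energy at n = 9: E_9 = -13.6057 / 9² = -0.16797 eV

The excitation energy is the difference:
ΔE = E_9 - E_8
ΔE = -0.16797 - (-0.21259)
ΔE = 0.04 eV

Since this is positive, energy must be absorbed (photon absorption).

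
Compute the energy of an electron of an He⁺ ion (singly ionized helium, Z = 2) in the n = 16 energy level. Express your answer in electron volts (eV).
-0.21 eV

The energy levels of a hydrogen-like atom are given by:
E_n = -13.6057 Z² / n² eV  (with Z = 2 for He⁺)

For n = 16:
E_16 = -13.6057 × 2² / 16²
E_16 = -13.6057 × 4 / 256
E_16 = -0.21 eV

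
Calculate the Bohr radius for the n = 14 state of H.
10.3719 nm (or 103.7187 Å)

The Bohr radius formula is:
r_n = n² a₀ / Z

where a₀ = 0.0529177 nm is the Bohr radius.

For H (Z = 1) at n = 14:
r_14 = 14² × 0.0529177 nm / 1
r_14 = 196 × 0.0529177 nm / 1
r_14 = 10.37187 nm / 1
r_14 = 10.3719 nm

The electron orbits at approximately 10.3719 nm from the nucleus.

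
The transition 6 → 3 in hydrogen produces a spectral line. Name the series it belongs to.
Paschen series

The spectral series in hydrogen are named based on the final (lower) energy level:
- Lyman series: n_final = 1 (ultraviolet)
- Balmer series: n_final = 2 (visible/near-UV)
- Paschen series: n_final = 3 (infrared)
- Brackett series: n_final = 4 (infrared)
- Pfund series: n_final = 5 (far infrared)

Since this transition ends at n = 3, it belongs to the Paschen series.

For reference, this 6 → 3 line has photon energy
ΔE = 13.6057 eV × (1/3² - 1/6²) = 1.133808333 eV,
corresponding to wavelength λ = hc/ΔE = 1239.84 eV·nm / 1.133808333 eV = 1093.5182 nm in the infrared region.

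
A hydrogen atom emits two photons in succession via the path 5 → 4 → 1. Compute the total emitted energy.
13.061 eV

The energy levels of hydrogen are E_n = -13.6057 / n² eV.

First transition (5 → 4):
ΔE₁ = |E_4 - E_5|
ΔE₁ = |-0.850356250 - (-0.544228000)| = 0.306128 eV

Second transition (4 → 1):
ΔE₂ = |E_1 - E_4|
ΔE₂ = |-13.605700000 - (-0.850356250)| = 12.755344 eV

Total energy released:
E_total = ΔE₁ + ΔE₂ = 0.306128 + 12.755344 = 13.061 eV

Note: This equals the direct transition 5 → 1: 13.061 eV ✓
Energy is conserved regardless of the path taken.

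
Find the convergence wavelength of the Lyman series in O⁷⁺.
1.4239 nm

The series limit corresponds to the transition from n = ∞ to n = 1.
This is the highest energy (shortest wavelength) transition in the Lyman series.

E_∞ = 0 eV
E_1 = -13.6057 × 8² / 1² = -870.764800 eV

Energy at series limit:
ΔE = E_∞ - E_1 = 0 - (-870.764800) = 870.764800 eV
λ = hc/E = 1239.84 eV·nm / 870.764800 eV = 1.4239 nm

This energy equals the ionization energy from the n = 1 state of O⁷⁺.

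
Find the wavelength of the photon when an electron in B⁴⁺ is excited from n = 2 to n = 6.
16.40 nm

First, find the transition energy using E_n = -13.6057 Z² / n² eV:
E_2 = -13.6057 × 5² / 2² = -85.0356 eV
E_6 = -13.6057 × 5² / 6² = -9.4484 eV

Photon energy: |ΔE| = |E_6 - E_2| = 75.5872 eV

Convert to wavelength using E = hc/λ with hc = 1239.84 eV·nm:
λ = hc/E = 1239.84 eV·nm / 75.5872 eV
λ = 16.40 nm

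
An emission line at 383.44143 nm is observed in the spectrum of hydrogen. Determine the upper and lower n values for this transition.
n = 9 → n = 2

First, find the photon energy from the wavelength (hc = 1239.84 eV·nm):
E = hc/λ = 1239.84 eV·nm / 383.44143 nm = 3.2334534 eV

The energy levels of hydrogen satisfy E_n = -13.6057 / n² eV, so an emission n_i → n_f releases
ΔE = 13.6057 × (1/n_f² − 1/n_i²) eV.

Setting ΔE equal to the photon energy:
1/n_f² − 1/n_i² = 3.2334534 / 13.6057 = 0.23765432

Since 1/n_i² must be positive, we need 1/n_f² > 0.23765432, i.e. n_f ≤ 2. For each allowed n_f, solve n_i = (1/n_f² − 0.23765432)^(−1/2) and check whether it is a whole number:
  n_f = 1: 1/n_i² = 1.00000000 − 0.23765432 = 0.76234568 → n_i = 1.145  (not an integer) ✗
  n_f = 2: 1/n_i² = 0.25000000 − 0.23765432 = 0.01234568 → n_i = 9.000  → integer, n_i = 9 ✓

Only n_f = 2 gives an integer upper level, n_i = 9.

The transition is from n = 9 to n = 2 (emission).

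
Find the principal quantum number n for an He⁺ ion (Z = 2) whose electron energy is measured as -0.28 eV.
n = 14

The exact energy levels follow E_n = -13.6057 Z² / n² eV with Z = 2.

The measured value (-0.28 eV) is reported to only 2 significant figures, so we must test candidate n values and see which one matches to that precision.

Candidate energies:
  n = 12:  E = -13.6057 × 2² / 12² = -0.377936 eV
  n = 13:  E = -13.6057 × 2² / 13² = -0.322028 eV
  n = 14:  E = -13.6057 × 2² / 14² = -0.277667 eV  ← matches
  n = 15:  E = -13.6057 × 2² / 15² = -0.241879 eV
  n = 16:  E = -13.6057 × 2² / 16² = -0.212589 eV

Checking against the measurement of -0.28 eV (2 sig figs), only n = 14 agrees:
E_14 = -0.277667 eV, which rounds to -0.28 eV ✓

Therefore n = 14.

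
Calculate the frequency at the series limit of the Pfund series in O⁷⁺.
8.42e+15 Hz

The series limit corresponds to the transition from n = ∞ to n = 5.
This is the highest energy (shortest wavelength) transition in the Pfund series.

E_∞ = 0 eV
E_5 = -13.6057 × 8² / 5² = -34.83059200 eV

Energy at series limit:
ΔE = E_∞ - E_5 = 0 - (-34.83059200) = 34.83059200 eV
E = 34.83059200 eV × (1.602177 × 10⁻¹⁹ J/eV) = 5.5805e-18 J
f = E/h = 5.5805e-18 J / (6.62607 × 10⁻³⁴ J·s) = 8.42e+15 Hz

This energy equals the ionization energy from the n = 5 state of O⁷⁺.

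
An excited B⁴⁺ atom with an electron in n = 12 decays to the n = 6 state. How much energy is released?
7.086 eV

The energy levels are E_n = -13.6057 Z² eV / n².

Energy at n = 12: E_12 = -13.6057 × 5² / 12² = -2.362101 eV
Energy at n = 6: E_6 = -13.6057 × 5² / 6² = -9.448403 eV

For emission (electron falling to lower state), the photon energy is:
E_photon = E_12 - E_6 = |-2.362101 - (-9.448403)|
E_photon = 7.086 eV

This energy is carried away by the emitted photon.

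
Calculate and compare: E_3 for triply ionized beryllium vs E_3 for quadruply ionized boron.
B⁴⁺ at n = 3 (E = -37.79361 eV)

Using E_n = -13.6057 Z² / n² eV:

Be³⁺ (Z = 4) at n = 3:
E = -13.6057 × 4² / 3² = -13.6057 × 16 / 9 = -24.18791111 eV

B⁴⁺ (Z = 5) at n = 3:
E = -13.6057 × 5² / 3² = -13.6057 × 25 / 9 = -37.79361111 eV

Since -37.79361111 eV < -24.18791111 eV,
B⁴⁺ at n = 3 is more tightly bound (requires more energy to ionize).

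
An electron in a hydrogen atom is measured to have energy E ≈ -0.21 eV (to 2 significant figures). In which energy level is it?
n = 8

The exact energy levels follow E_n = -13.6057 eV / n².

The measured value (-0.21 eV) is reported to only 2 significant figures, so we must test candidate n values and see which one matches to that precision.

Candidate energies:
  n = 6:  E = -13.6057/6² = -0.37794 eV
  n = 7:  E = -13.6057/7² = -0.27767 eV
  n = 8:  E = -13.6057/8² = -0.21259 eV  ← matches
  n = 9:  E = -13.6057/9² = -0.16797 eV
  n = 10:  E = -13.6057/10² = -0.13606 eV

Checking against the measurement of -0.21 eV (2 sig figs), only n = 8 agrees:
E_8 = -0.21259 eV, which rounds to -0.21 eV ✓

Therefore n = 8.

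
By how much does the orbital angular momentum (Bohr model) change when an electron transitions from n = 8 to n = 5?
3.16e-34 J·s (or 3ℏ)

In the Bohr model, L_n = nℏ where ℏ = 1.0546e-34 J·s.

L_8 = 8ℏ = 8.4368e-34 J·s
L_5 = 5ℏ = 5.2730e-34 J·s

ΔL = L_8 - L_5 = (8 - 5)ℏ = 3ℏ
ΔL = 3 × 1.0546e-34 J·s = 3.16e-34 J·s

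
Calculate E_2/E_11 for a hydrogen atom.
30.25000

Using E_n = -13.6057 Z² / n² eV with Z = 1:

E_2 = -13.6057 / 2² = -13.6057 / 4 = -3.40142500000 eV
E_11 = -13.6057 / 11² = -13.6057 / 121 = -0.11244380165 eV

The ratio is:
E_2/E_11 = (-3.40142500000) / (-0.11244380165)
E_2/E_11 = (-13.6057/4) / (-13.6057/121)
E_2/E_11 = 121/4
E_2/E_11 = 30.25000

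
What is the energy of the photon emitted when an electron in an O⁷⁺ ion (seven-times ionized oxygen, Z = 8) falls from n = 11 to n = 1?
863.568 eV

The energy levels are E_n = -13.6057 Z² eV / n².

Energy at n = 11: E_11 = -13.6057 × 8² / 11² = -7.196403 eV
Energy at n = 1: E_1 = -13.6057 × 8² / 1² = -870.764800 eV

For emission (electron falling to lower state), the photon energy is:
E_photon = E_11 - E_1 = |-7.196403 - (-870.764800)|
E_photon = 863.568 eV

This energy is carried away by the emitted photon.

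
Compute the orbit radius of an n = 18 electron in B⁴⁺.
3.4291 nm (or 34.2907 Å)

The Bohr radius formula is:
r_n = n² a₀ / Z

where a₀ = 0.0529177 nm is the Bohr radius.

For B⁴⁺ (Z = 5) at n = 18:
r_18 = 18² × 0.0529177 nm / 5
r_18 = 324 × 0.0529177 nm / 5
r_18 = 17.14533 nm / 5
r_18 = 3.4291 nm

The electron orbits at approximately 3.4291 nm from the nucleus.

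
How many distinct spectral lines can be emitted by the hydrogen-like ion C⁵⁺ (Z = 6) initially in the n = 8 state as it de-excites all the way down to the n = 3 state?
15

The electron can occupy levels n = 3, 4, ..., 8 during de-excitation — that is m = 8 - 3 + 1 = 6 distinct levels.

The number of distinct spectral lines equals the number of ways to choose 2 of these m levels (each pair gives one possible emission transition):

Number of lines = m(m-1)/2 = 6×5/2 = 15

These correspond to all possible transitions between the 6 levels:
8 → 7, 8 → 6, 8 → 5, 8 → 4, 8 → 3, 7 → 6, 7 → 5, 7 → 4...

Each transition produces a photon with a unique energy (and thus wavelength). This count does not depend on Z.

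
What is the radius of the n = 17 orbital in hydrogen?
15.29322 nm (or 152.93221 Å)

The Bohr radius formula is:
r_n = n² a₀ / Z

where a₀ = 0.05291772 nm is the Bohr radius.

For H (Z = 1) at n = 17:
r_17 = 17² × 0.05291772 nm / 1
r_17 = 289 × 0.05291772 nm / 1
r_17 = 15.293221 nm / 1
r_17 = 15.29322 nm

The electron orbits at approximately 15.29322 nm from the nucleus.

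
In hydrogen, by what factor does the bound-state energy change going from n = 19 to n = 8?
5.640625

Using E_n = -13.6057 Z² / n² eV with Z = 1:

E_8 = -13.6057 / 8² = -13.6057 / 64 = -0.212589062500 eV
E_19 = -13.6057 / 19² = -13.6057 / 361 = -0.037688919668 eV

The ratio is:
E_8/E_19 = (-0.212589062500) / (-0.037688919668)
E_8/E_19 = (-13.6057/64) / (-13.6057/361)
E_8/E_19 = 361/64
E_8/E_19 = 5.640625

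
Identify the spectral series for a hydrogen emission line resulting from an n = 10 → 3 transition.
Paschen series

The spectral series in hydrogen are named based on the final (lower) energy level:
- Lyman series: n_final = 1 (ultraviolet)
- Balmer series: n_final = 2 (visible/near-UV)
- Paschen series: n_final = 3 (infrared)
- Brackett series: n_final = 4 (infrared)
- Pfund series: n_final = 5 (far infrared)

Since this transition ends at n = 3, it belongs to the Paschen series.

For reference, this 10 → 3 line has photon energy
ΔE = 13.6057 eV × (1/3² - 1/10²) = 1.37568744 eV,
corresponding to wavelength λ = hc/ΔE = 1239.84 eV·nm / 1.37568744 eV = 901.2512 nm in the infrared region.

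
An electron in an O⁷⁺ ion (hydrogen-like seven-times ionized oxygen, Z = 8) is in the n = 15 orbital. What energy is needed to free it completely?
3.87 eV

The ionization energy is the energy needed to remove the electron completely (n → ∞).

For a hydrogen-like ion with Z = 8, E_n = -13.6057 Z² / n² eV.

At n = 15: E_15 = -13.6057 × 8² / 15² = -3.87007 eV
At n = ∞: E_∞ = 0 eV

Ionization energy = E_∞ - E_15 = 0 - (-3.87007) = 3.87007 eV
Ionization energy ≈ 3.87 eV

This is also called the binding energy of the electron in state n = 15.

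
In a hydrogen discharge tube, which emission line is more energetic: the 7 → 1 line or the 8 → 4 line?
7 → 1

Calculate the energy for each transition:

Transition 7 → 1:
ΔE₁ = |E_1 - E_7| = |-13.6057/1² - (-13.6057/7²)|
ΔE₁ = |-13.60570000 - (-0.27766735)| = 13.32803 eV

Transition 8 → 4:
ΔE₂ = |E_4 - E_8| = |-13.6057/4² - (-13.6057/8²)|
ΔE₂ = |-0.85035625 - (-0.21258906)| = 0.63777 eV

Since 13.32803 eV > 0.63777 eV, the transition 7 → 1 emits the more energetic photon.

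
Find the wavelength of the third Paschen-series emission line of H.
1093.518 nm

The lines of a series are numbered from the longest wavelength (smallest ΔE) outward; the third line is the transition from n = n_f + 3 to n_f.
The Paschen series has all transitions ending at n_f = 3.

For H, the third line (γ-line) is the jump from n = 6 to n = 3:
E_6 = -13.6057 / 6² = -0.37793611 eV
E_3 = -13.6057 / 3² = -1.51174444 eV
ΔE = E_6 - E_3 = 1.13380833 eV

λ = hc/E = 1239.84 eV·nm / 1.13380833 eV
λ = 1093.518 nm

This is the γ-line of the Paschen series in H.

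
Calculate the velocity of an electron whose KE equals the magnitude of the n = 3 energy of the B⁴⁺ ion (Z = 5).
3.6462e+06 m/s (or 1.2162% of c)

The binding energy at n = 3 for B⁴⁺ is:
E_3 = -13.6057 × 5²/3² = -37.793611 eV
|E_3| = 37.793611 eV

Convert to Joules:
KE = 37.793611 eV × (1.602177 × 10⁻¹⁹ J/eV) = 6.055205e-18 J

Using KE = ½mv²:
v = √(2·KE/m_e)
v = √(2 × 6.055205e-18 J / 9.10938 × 10⁻³¹ kg)
v = 3.6462e+06 m/s

This is approximately 1.2162% the speed of light.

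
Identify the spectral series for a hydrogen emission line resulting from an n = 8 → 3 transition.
Paschen series

The spectral series in hydrogen are named based on the final (lower) energy level:
- Lyman series: n_final = 1 (ultraviolet)
- Balmer series: n_final = 2 (visible/near-UV)
- Paschen series: n_final = 3 (infrared)
- Brackett series: n_final = 4 (infrared)
- Pfund series: n_final = 5 (far infrared)

Since this transition ends at n = 3, it belongs to the Paschen series.

For reference, this 8 → 3 line has photon energy
ΔE = 13.6057 eV × (1/3² - 1/8²) = 1.2991553819 eV,
corresponding to wavelength λ = hc/ΔE = 1239.84 eV·nm / 1.2991553819 eV = 954.343120 nm in the infrared region.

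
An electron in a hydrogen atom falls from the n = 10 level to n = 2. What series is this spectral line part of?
Balmer series

The spectral series in hydrogen are named based on the final (lower) energy level:
- Lyman series: n_final = 1 (ultraviolet)
- Balmer series: n_final = 2 (visible/near-UV)
- Paschen series: n_final = 3 (infrared)
- Brackett series: n_final = 4 (infrared)
- Pfund series: n_final = 5 (far infrared)

Since this transition ends at n = 2, it belongs to the Balmer series.

For reference, this 10 → 2 line has photon energy
ΔE = 13.6057 eV × (1/2² - 1/10²) = 3.265368 eV,
corresponding to wavelength λ = hc/ΔE = 1239.84 eV·nm / 3.265368 eV = 379.69 nm in the visible/near-UV region.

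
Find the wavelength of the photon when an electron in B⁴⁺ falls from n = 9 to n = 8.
1111.5290 nm

First, find the transition energy using E_n = -13.6057 Z² / n² eV:
E_9 = -13.6057 × 5² / 9² = -4.199290123 eV
E_8 = -13.6057 × 5² / 8² = -5.314726563 eV

Photon energy: |ΔE| = |E_8 - E_9| = 1.115436440 eV

Convert to wavelength using E = hc/λ with hc = 1239.84 eV·nm:
λ = hc/E = 1239.84 eV·nm / 1.115436440 eV
λ = 1111.5290 nm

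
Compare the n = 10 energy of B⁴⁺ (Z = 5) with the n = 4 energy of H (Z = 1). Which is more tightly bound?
B⁴⁺ at n = 10 (E = -3.401 eV)

Using E_n = -13.6057 Z² / n² eV:

B⁴⁺ (Z = 5) at n = 10:
E = -13.6057 × 5² / 10² = -13.6057 × 25 / 100 = -3.401425 eV

H (Z = 1) at n = 4:
E = -13.6057 × 1² / 4² = -13.6057 × 1 / 16 = -0.850356 eV

Since -3.401425 eV < -0.850356 eV,
B⁴⁺ at n = 10 is more tightly bound (requires more energy to ionize).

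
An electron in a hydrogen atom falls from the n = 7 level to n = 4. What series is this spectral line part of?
Brackett series

The spectral series in hydrogen are named based on the final (lower) energy level:
- Lyman series: n_final = 1 (ultraviolet)
- Balmer series: n_final = 2 (visible/near-UV)
- Paschen series: n_final = 3 (infrared)
- Brackett series: n_final = 4 (infrared)
- Pfund series: n_final = 5 (far infrared)

Since this transition ends at n = 4, it belongs to the Brackett series.

For reference, this 7 → 4 line has photon energy
ΔE = 13.6057 eV × (1/4² - 1/7²) = 0.57268890 eV,
corresponding to wavelength λ = hc/ΔE = 1239.84 eV·nm / 0.57268890 eV = 2164.95 nm in the infrared region.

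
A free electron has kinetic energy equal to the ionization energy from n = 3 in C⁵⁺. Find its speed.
4.3754e+06 m/s (or 1.45947% of c)

The binding energy at n = 3 for C⁵⁺ is:
E_3 = -13.6057 × 6²/3² = -54.4228000 eV
|E_3| = 54.4228000 eV

Convert to Joules:
KE = 54.4228000 eV × (1.602177 × 10⁻¹⁹ J/eV) = 8.719496e-18 J

Using KE = ½mv²:
v = √(2·KE/m_e)
v = √(2 × 8.719496e-18 J / 9.10938 × 10⁻³¹ kg)
v = 4.3754e+06 m/s

This is approximately 1.45947% the speed of light.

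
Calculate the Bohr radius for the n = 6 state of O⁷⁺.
0.2381 nm (or 2.3813 Å)

The Bohr radius formula is:
r_n = n² a₀ / Z

where a₀ = 0.0529177 nm is the Bohr radius.

For O⁷⁺ (Z = 8) at n = 6:
r_6 = 6² × 0.0529177 nm / 8
r_6 = 36 × 0.0529177 nm / 8
r_6 = 1.90504 nm / 8
r_6 = 0.2381 nm

The electron orbits at approximately 0.2381 nm from the nucleus.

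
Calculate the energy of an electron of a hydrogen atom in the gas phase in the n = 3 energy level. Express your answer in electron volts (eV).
-1.512 eV

The energy levels of a hydrogen-like atom are given by:
E_n = -13.6057 eV / n²

For n = 3:
E_3 = -13.6057 eV / 3²
E_3 = -13.6057 eV / 9
E_3 = -1.512 eV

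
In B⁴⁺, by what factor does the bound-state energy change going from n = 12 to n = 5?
5.760000

Using E_n = -13.6057 Z² / n² eV with Z = 5:

E_5 = -13.6057 × 5² / 5² = -340.1425 / 25 = -13.605700000000 eV
E_12 = -13.6057 × 5² / 12² = -340.1425 / 144 = -2.362100694444 eV

The ratio is:
E_5/E_12 = (-13.605700000000) / (-2.362100694444)
E_5/E_12 = (-340.1425/25) / (-340.1425/144)
E_5/E_12 = 144/25
E_5/E_12 = 5.760000
(Note: the Z² factors cancel in the ratio.)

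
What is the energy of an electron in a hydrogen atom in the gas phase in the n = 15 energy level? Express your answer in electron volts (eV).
-0.060470 eV

The energy levels of a hydrogen-like atom are given by:
E_n = -13.6057 eV / n²

For n = 15:
E_15 = -13.6057 eV / 15²
E_15 = -13.6057 eV / 225
E_15 = -0.060470 eV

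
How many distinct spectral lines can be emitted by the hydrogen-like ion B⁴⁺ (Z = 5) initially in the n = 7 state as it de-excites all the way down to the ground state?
21

The electron can occupy levels n = 1, 2, ..., 7 during de-excitation — that is m = 7 - 1 + 1 = 7 distinct levels.

The number of distinct spectral lines equals the number of ways to choose 2 of these m levels (each pair gives one possible emission transition):

Number of lines = m(m-1)/2 = 7×6/2 = 21

These correspond to all possible transitions between the 7 levels:
7 → 6, 7 → 5, 7 → 4, 7 → 3, 7 → 2, 7 → 1, 6 → 5, 6 → 4...

Each transition produces a photon with a unique energy (and thus wavelength). This count does not depend on Z.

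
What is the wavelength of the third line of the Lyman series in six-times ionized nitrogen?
1.984 nm

The lines of a series are numbered from the longest wavelength (smallest ΔE) outward; the third line is the transition from n = n_f + 3 to n_f.
The Lyman series has all transitions ending at n_f = 1.

For N⁶⁺ (Z = 7), the third line (γ-line) is the jump from n = 4 to n = 1:
E_4 = -13.6057 × 7² / 4² = -41.66746 eV
E_1 = -13.6057 × 7² / 1² = -666.67930 eV
ΔE = E_4 - E_1 = 625.01184 eV

λ = hc/E = 1239.84 eV·nm / 625.01184 eV
λ = 1.984 nm

This is the γ-line of the Lyman series in N⁶⁺.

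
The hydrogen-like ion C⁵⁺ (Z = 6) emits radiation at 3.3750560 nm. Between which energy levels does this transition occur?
n = 2 → n = 1

First, find the photon energy from the wavelength (hc = 1239.84 eV·nm):
E = hc/λ = 1239.84 eV·nm / 3.3750560 nm = 367.35390 eV

The energy levels of C⁵⁺ satisfy E_n = -13.6057 × 6² / n² eV, so an emission n_i → n_f releases
ΔE = 13.6057 × 6² × (1/n_f² − 1/n_i²) eV.

Setting ΔE equal to the photon energy:
1/n_f² − 1/n_i² = 367.35390 / (13.6057 × 6²) = 0.75000000

Since 1/n_i² must be positive, we need 1/n_f² > 0.75000000, i.e. n_f ≤ 1. For each allowed n_f, solve n_i = (1/n_f² − 0.75000000)^(−1/2) and check whether it is a whole number:
  n_f = 1: 1/n_i² = 1.00000000 − 0.75000000 = 0.25000000 → n_i = 2.000  → integer, n_i = 2 ✓

Only n_f = 1 gives an integer upper level, n_i = 2.

The transition is from n = 2 to n = 1 (emission).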